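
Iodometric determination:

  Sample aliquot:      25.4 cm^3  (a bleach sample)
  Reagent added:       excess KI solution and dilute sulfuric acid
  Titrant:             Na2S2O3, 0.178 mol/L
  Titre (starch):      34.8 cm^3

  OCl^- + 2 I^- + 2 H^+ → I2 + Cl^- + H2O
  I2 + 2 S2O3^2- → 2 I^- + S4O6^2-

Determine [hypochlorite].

n(S2O3^2-) = 0.0348 × 0.178 = 6.19 × 10^-3 mol
n(I2) = n(S2O3^2-)/2 = 3.10 × 10^-3 mol
n(OCl^-) in the aliquot = 3.10 × 10^-3 mol (1:1 ratio)
[OCl^-] = 3.10 × 10^-3 / 0.0254 = 0.122 mol/L

0.122 mol/L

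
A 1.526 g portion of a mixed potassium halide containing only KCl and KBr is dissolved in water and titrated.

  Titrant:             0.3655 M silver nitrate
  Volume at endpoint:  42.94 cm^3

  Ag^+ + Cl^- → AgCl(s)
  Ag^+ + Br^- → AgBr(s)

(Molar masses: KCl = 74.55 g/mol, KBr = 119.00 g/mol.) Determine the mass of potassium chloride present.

n(AgNO3) = 0.04294 × 0.3655 = 0.01569 mol
Let x = n(KCl), y = n(KBr).
Titrant: 1x + 1y = 0.01569;  mass: 74.55x + 119.00y = 1.526
Solving, x = 7.686 × 10^-3 mol, y = 8.008 × 10^-3 mol
mass of KCl = 7.686 × 10^-3 × 74.55 = 0.5730 g

0.5730 g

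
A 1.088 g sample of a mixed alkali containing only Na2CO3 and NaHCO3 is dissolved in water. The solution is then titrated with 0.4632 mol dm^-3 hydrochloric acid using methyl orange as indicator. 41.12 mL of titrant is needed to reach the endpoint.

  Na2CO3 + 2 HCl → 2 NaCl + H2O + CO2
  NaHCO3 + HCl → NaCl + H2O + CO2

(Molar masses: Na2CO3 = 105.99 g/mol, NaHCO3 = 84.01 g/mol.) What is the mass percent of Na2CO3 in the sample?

80.43 %

n(HCl) = 0.04112 × 0.4632 = 0.01905 mol
Let x = n(Na2CO3), y = n(NaHCO3).
Titrant: 2x + 1y = 0.01905;  mass: 105.99x + 84.01y = 1.088
Solving, x = 8.256 × 10^-3 mol, y = 2.535 × 10^-3 mol
mass of Na2CO3 = 8.256 × 10^-3 × 105.99 = 0.8751 g
% Na2CO3 = 0.8751 / 1.088 × 100 = 80.43 %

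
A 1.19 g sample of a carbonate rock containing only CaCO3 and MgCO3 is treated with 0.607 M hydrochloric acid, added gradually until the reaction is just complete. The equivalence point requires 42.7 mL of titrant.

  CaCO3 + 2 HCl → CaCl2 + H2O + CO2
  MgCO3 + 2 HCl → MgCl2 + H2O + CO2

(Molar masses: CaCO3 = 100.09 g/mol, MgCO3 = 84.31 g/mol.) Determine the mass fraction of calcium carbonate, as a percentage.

n(HCl) = 0.0427 × 0.607 = 0.0259 mol
Let x = n(CaCO3), y = n(MgCO3).
Titrant: 2x + 2y = 0.0259;  mass: 100.09x + 84.31y = 1.19
Solving, x = 6.17 × 10^-3 mol, y = 6.79 × 10^-3 mol
mass of CaCO3 = 6.17 × 10^-3 × 100.09 = 0.618 g
% CaCO3 = 0.618 / 1.19 × 100 = 51.9 %

51.9 %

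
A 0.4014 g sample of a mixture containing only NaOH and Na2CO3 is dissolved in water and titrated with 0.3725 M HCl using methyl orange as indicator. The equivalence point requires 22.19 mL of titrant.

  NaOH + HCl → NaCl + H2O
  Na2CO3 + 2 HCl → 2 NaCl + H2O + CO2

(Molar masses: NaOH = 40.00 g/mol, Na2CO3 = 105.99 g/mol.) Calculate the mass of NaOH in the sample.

n(HCl) = 0.02219 × 0.3725 = 8.266 × 10^-3 mol
Let x = n(NaOH), y = n(Na2CO3).
Titrant: 1x + 2y = 8.266 × 10^-3;  mass: 40.00x + 105.99y = 0.4014
Solving, x = 2.820 × 10^-3 mol, y = 2.723 × 10^-3 mol
mass of NaOH = 2.820 × 10^-3 × 40.00 = 0.1128 g

0.1128 g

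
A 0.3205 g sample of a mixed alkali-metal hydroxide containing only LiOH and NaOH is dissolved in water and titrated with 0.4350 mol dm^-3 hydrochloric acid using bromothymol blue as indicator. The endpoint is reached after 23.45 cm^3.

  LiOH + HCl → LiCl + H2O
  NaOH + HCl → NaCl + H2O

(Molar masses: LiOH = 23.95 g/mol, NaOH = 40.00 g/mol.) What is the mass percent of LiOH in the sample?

n(HCl) = 0.02345 × 0.4350 = 0.01020 mol
Let x = n(LiOH), y = n(NaOH).
Titrant: 1x + 1y = 0.01020;  mass: 23.95x + 40.00y = 0.3205
Solving, x = 5.454 × 10^-3 mol, y = 4.747 × 10^-3 mol
mass of LiOH = 5.454 × 10^-3 × 23.95 = 0.1306 g
% LiOH = 0.1306 / 0.3205 × 100 = 40.75 %

40.75 %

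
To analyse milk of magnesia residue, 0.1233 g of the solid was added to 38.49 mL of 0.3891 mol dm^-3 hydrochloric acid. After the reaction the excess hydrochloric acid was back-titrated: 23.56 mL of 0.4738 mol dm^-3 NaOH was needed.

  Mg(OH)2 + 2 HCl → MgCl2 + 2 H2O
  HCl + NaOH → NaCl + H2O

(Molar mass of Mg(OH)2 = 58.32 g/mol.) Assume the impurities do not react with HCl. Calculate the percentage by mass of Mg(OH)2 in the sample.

90.19 %

n(HCl) added = 0.03849 × 0.3891 = 0.01498 mol
n(NaOH) used in back-titration = 0.02356 × 0.4738 = 0.01116 mol
n(HCl) left over = 0.01116 mol (1:1 ratio)
n(HCl) consumed by analyte = 0.01498 − 0.01116 = 3.814 × 10^-3 mol
From the 1:2 ratio, n(Mg(OH)2) = 1/2 × 3.814 × 10^-3 = 1.907 × 10^-3 mol
mass of Mg(OH)2 = 1.907 × 10^-3 × 58.32 = 0.1112 g
% Mg(OH)2 = 0.1112 / 0.1233 × 100 = 90.19 %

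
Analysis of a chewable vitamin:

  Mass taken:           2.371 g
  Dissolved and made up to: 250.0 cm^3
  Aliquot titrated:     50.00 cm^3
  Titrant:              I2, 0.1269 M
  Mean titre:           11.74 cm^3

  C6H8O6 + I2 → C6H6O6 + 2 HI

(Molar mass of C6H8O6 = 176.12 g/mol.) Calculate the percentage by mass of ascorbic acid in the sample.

n(I2) per titration = 0.01174 × 0.1269 = 1.490 × 10^-3 mol
n(C6H8O6) in each aliquot = 1.490 × 10^-3 mol (1:1 ratio)
n(C6H8O6) in the whole flask = 1.490 × 10^-3 × 250.0/50.00 = 7.449 × 10^-3 mol
mass of C6H8O6 = 7.449 × 10^-3 × 176.12 = 1.312 g
% C6H8O6 = 1.312 / 2.371 × 100 = 55.33 %

55.33 %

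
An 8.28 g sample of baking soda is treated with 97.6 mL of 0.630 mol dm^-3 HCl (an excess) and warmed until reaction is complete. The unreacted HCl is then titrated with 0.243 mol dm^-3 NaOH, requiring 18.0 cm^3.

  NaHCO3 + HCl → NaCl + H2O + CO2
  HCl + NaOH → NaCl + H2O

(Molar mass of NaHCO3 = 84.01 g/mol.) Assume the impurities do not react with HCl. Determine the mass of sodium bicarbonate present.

n(HCl) added = 0.0976 × 0.630 = 0.0615 mol
n(NaOH) used in back-titration = 0.0180 × 0.243 = 4.37 × 10^-3 mol
n(HCl) left over = 4.37 × 10^-3 mol (1:1 ratio)
n(HCl) consumed by analyte = 0.0615 − 4.37 × 10^-3 = 0.0571 mol
n(NaHCO3) = 0.0571 mol (1:1 ratio)
mass of NaHCO3 = 0.0571 × 84.01 = 4.80 g

4.80 g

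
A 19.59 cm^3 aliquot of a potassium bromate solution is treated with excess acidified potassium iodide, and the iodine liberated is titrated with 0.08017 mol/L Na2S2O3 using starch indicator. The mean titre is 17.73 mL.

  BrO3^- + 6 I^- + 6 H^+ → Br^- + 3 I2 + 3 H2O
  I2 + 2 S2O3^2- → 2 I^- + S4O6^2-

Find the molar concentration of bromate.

n(S2O3^2-) = 0.01773 × 0.08017 = 1.421 × 10^-3 mol
n(I2) = n(S2O3^2-)/2 = 7.107 × 10^-4 mol
From the 1:3 ratio, n(BrO3^-) in the aliquot = 1/3 × 7.107 × 10^-4 = 2.369 × 10^-4 mol
[BrO3^-] = 2.369 × 10^-4 / 0.01959 = 0.01209 mol/L

0.01209 mol/L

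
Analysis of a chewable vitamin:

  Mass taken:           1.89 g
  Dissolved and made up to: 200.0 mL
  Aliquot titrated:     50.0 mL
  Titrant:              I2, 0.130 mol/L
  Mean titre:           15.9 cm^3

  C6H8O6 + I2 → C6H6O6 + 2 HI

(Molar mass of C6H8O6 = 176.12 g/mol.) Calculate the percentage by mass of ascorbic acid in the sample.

n(I2) per titration = 0.0159 × 0.130 = 2.07 × 10^-3 mol
n(C6H8O6) in each aliquot = 2.07 × 10^-3 mol (1:1 ratio)
n(C6H8O6) in the whole flask = 2.07 × 10^-3 × 200.0/50.0 = 8.27 × 10^-3 mol
mass of C6H8O6 = 8.27 × 10^-3 × 176.12 = 1.46 g
% C6H8O6 = 1.46 / 1.89 × 100 = 77.0 %

77.0 %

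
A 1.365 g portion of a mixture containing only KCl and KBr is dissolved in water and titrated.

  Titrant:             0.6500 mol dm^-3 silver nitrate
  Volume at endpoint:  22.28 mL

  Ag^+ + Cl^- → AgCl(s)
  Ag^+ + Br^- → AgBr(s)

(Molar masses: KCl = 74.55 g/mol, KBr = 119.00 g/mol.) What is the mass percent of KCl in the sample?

44.03 %

n(AgNO3) = 0.02228 × 0.6500 = 0.01448 mol
Let x = n(KCl), y = n(KBr).
Titrant: 1x + 1y = 0.01448;  mass: 74.55x + 119.00y = 1.365
Solving, x = 8.062 × 10^-3 mol, y = 6.420 × 10^-3 mol
mass of KCl = 8.062 × 10^-3 × 74.55 = 0.6010 g
% KCl = 0.6010 / 1.365 × 100 = 44.03 %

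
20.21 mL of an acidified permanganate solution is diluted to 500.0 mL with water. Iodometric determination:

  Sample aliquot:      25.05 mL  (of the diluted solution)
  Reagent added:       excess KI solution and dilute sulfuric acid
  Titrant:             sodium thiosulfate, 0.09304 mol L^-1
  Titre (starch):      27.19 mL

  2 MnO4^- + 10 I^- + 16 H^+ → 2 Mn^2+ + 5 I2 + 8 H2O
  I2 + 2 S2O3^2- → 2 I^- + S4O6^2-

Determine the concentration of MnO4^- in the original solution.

0.4997 mol/L

n(S2O3^2-) = 0.02719 × 0.09304 = 2.530 × 10^-3 mol
n(I2) = n(S2O3^2-)/2 = 1.265 × 10^-3 mol
From the 2:5 ratio, n(MnO4^-) in the aliquot = 2/5 × 1.265 × 10^-3 = 5.060 × 10^-4 mol
[MnO4^-]_dilute = 5.060 × 10^-4 / 0.02505 = 0.02020 mol/L
[MnO4^-]_original = 0.02020 × 500.0/20.21 = 0.4997 mol/L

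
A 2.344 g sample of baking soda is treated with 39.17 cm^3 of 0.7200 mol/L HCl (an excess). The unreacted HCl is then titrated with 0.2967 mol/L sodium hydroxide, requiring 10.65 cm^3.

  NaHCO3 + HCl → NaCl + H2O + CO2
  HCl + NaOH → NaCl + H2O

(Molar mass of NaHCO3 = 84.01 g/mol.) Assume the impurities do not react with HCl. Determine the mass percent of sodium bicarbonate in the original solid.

n(HCl) added = 0.03917 × 0.7200 = 0.02820 mol
n(NaOH) used in back-titration = 0.01065 × 0.2967 = 3.160 × 10^-3 mol
n(HCl) left over = 3.160 × 10^-3 mol (1:1 ratio)
n(HCl) consumed by analyte = 0.02820 − 3.160 × 10^-3 = 0.02504 mol
n(NaHCO3) = 0.02504 mol (1:1 ratio)
mass of NaHCO3 = 0.02504 × 84.01 = 2.104 g
% NaHCO3 = 2.104 / 2.344 × 100 = 89.75 %

89.75 %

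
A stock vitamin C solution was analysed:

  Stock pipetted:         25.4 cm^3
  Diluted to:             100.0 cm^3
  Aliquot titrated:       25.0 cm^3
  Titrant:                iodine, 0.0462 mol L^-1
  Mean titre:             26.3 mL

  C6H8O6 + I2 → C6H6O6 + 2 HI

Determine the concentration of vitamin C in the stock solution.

0.191 mol/L

n(I2) = 0.0263 × 0.0462 = 1.22 × 10^-3 mol
n(C6H8O6) in the aliquot = 1.22 × 10^-3 mol (1:1 ratio)
[C6H8O6]_dilute = 1.22 × 10^-3 / 0.0250 = 0.0486 mol/L
Dilution factor = 100.0 / 25.4 = 3.937
[C6H8O6]_stock = 0.0486 × 3.937 = 0.191 mol/L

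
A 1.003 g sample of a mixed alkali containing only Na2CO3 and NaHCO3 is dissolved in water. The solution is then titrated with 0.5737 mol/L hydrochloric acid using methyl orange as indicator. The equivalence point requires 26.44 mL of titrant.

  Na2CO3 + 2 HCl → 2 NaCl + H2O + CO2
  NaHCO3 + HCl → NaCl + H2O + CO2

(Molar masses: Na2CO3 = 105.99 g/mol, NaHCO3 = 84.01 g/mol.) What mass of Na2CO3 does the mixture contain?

n(HCl) = 0.02644 × 0.5737 = 0.01517 mol
Let x = n(Na2CO3), y = n(NaHCO3).
Titrant: 2x + 1y = 0.01517;  mass: 105.99x + 84.01y = 1.003
Solving, x = 4.374 × 10^-3 mol, y = 6.421 × 10^-3 mol
mass of Na2CO3 = 4.374 × 10^-3 × 105.99 = 0.4636 g

0.4636 g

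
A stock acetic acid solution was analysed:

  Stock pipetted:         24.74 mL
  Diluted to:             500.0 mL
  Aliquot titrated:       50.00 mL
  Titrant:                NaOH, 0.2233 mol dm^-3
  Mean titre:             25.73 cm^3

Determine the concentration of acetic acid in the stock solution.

2.322 mol/L

CH3COOH + NaOH → CH3COONa + H2O
n(NaOH) = 0.02573 × 0.2233 = 5.746 × 10^-3 mol
n(CH3COOH) in the aliquot = 5.746 × 10^-3 mol (1:1 ratio)
[CH3COOH]_dilute = 5.746 × 10^-3 / 0.05000 = 0.1149 mol/L
Dilution factor = 500.0 / 24.74 = 20.21
[CH3COOH]_stock = 0.1149 × 20.21 = 2.322 mol/L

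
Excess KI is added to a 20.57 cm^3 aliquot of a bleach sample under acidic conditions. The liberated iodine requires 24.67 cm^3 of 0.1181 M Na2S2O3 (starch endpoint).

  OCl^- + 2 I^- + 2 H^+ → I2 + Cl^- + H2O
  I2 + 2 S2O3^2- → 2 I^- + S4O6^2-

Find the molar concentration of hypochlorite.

0.07082 M

n(S2O3^2-) = 0.02467 × 0.1181 = 2.914 × 10^-3 mol
n(I2) = n(S2O3^2-)/2 = 1.457 × 10^-3 mol
n(OCl^-) in the aliquot = 1.457 × 10^-3 mol (1:1 ratio)
[OCl^-] = 1.457 × 10^-3 / 0.02057 = 0.07082 mol/L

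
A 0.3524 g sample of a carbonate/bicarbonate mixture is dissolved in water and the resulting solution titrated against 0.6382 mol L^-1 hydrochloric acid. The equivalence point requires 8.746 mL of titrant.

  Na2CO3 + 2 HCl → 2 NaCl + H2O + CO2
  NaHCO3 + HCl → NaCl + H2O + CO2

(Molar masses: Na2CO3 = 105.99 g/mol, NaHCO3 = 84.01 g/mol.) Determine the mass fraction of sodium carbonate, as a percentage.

n(HCl) = 0.008746 × 0.6382 = 5.582 × 10^-3 mol
Let x = n(Na2CO3), y = n(NaHCO3).
Titrant: 2x + 1y = 5.582 × 10^-3;  mass: 105.99x + 84.01y = 0.3524
Solving, x = 1.878 × 10^-3 mol, y = 1.825 × 10^-3 mol
mass of Na2CO3 = 1.878 × 10^-3 × 105.99 = 0.1991 g
% Na2CO3 = 0.1991 / 0.3524 × 100 = 56.50 %

56.50 %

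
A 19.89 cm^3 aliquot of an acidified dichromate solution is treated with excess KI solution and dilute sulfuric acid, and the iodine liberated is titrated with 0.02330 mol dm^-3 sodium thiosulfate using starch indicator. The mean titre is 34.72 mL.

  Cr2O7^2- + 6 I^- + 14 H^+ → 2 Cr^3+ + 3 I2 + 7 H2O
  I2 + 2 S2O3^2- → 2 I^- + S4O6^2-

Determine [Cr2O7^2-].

n(S2O3^2-) = 0.03472 × 0.02330 = 8.090 × 10^-4 mol
n(I2) = n(S2O3^2-)/2 = 4.045 × 10^-4 mol
From the 1:3 ratio, n(Cr2O7^2-) in the aliquot = 1/3 × 4.045 × 10^-4 = 1.348 × 10^-4 mol
[Cr2O7^2-] = 1.348 × 10^-4 / 0.01989 = 0.006779 mol/L

0.006779 mol/L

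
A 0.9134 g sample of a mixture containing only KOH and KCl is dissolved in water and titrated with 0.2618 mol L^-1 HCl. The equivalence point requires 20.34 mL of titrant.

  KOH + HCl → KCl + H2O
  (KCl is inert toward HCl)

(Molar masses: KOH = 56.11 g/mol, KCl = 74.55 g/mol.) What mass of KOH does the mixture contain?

n(HCl) = 0.02034 × 0.2618 = 5.325 × 10^-3 mol
Let x = n(KOH), y = n(KCl).
Titrant: 1x = 5.325 × 10^-3;  mass: 56.11x + 74.55y = 0.9134
Solving, x = 5.325 × 10^-3 mol, y = 8.244 × 10^-3 mol
mass of KOH = 5.325 × 10^-3 × 56.11 = 0.2988 g

0.2988 g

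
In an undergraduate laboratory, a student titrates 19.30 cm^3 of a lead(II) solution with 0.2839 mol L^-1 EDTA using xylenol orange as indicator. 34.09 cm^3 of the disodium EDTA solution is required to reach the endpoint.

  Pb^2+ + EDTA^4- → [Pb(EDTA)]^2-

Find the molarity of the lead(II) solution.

n(EDTA) = 0.03409 L × 0.2839 mol/L = 9.678 × 10^-3 mol
n(Pb2+) = 9.678 × 10^-3 mol (1:1 mole ratio)
[Pb2+] = 9.678 × 10^-3 mol / 0.01930 L = 0.5015 mol/L

0.5015 mol/L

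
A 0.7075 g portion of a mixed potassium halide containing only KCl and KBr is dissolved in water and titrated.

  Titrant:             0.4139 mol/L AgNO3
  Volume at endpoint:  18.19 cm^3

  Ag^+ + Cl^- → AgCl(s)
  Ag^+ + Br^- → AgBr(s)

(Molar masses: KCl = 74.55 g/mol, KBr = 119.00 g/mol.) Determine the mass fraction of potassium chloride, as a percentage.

n(AgNO3) = 0.01819 × 0.4139 = 7.529 × 10^-3 mol
Let x = n(KCl), y = n(KBr).
Titrant: 1x + 1y = 7.529 × 10^-3;  mass: 74.55x + 119.00y = 0.7075
Solving, x = 4.239 × 10^-3 mol, y = 3.290 × 10^-3 mol
mass of KCl = 4.239 × 10^-3 × 74.55 = 0.3160 g
% KCl = 0.3160 / 0.7075 × 100 = 44.67 %

44.67 %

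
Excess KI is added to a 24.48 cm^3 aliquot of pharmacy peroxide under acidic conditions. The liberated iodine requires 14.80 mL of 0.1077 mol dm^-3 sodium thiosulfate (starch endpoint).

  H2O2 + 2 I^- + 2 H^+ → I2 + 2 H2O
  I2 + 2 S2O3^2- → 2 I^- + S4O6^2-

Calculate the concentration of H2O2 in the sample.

n(S2O3^2-) = 0.01480 × 0.1077 = 1.594 × 10^-3 mol
n(I2) = n(S2O3^2-)/2 = 7.970 × 10^-4 mol
n(H2O2) in the aliquot = 7.970 × 10^-4 mol (1:1 ratio)
[H2O2] = 7.970 × 10^-4 / 0.02448 = 0.03256 mol/L

0.03256 mol/L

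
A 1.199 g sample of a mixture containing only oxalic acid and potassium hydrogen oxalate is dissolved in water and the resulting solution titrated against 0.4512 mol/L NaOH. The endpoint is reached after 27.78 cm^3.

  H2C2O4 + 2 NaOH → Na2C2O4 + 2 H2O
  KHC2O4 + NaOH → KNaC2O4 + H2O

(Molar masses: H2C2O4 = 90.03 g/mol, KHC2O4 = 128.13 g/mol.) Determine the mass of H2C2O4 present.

0.2204 g

n(NaOH) = 0.02778 × 0.4512 = 0.01253 mol
Let x = n(H2C2O4), y = n(KHC2O4).
Titrant: 2x + 1y = 0.01253;  mass: 90.03x + 128.13y = 1.199
Solving, x = 2.449 × 10^-3 mol, y = 7.637 × 10^-3 mol
mass of H2C2O4 = 2.449 × 10^-3 × 90.03 = 0.2204 g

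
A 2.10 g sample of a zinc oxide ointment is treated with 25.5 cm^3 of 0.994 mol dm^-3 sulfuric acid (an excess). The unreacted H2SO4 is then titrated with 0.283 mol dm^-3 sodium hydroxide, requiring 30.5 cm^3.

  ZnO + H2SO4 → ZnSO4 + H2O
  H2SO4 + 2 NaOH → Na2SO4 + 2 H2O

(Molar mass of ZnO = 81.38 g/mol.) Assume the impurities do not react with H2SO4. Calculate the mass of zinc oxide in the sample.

1.71 g

n(H2SO4) added = 0.0255 × 0.994 = 0.0253 mol
n(NaOH) used in back-titration = 0.0305 × 0.283 = 8.63 × 10^-3 mol
From the 1:2 ratio, n(H2SO4) left over = 1/2 × 8.63 × 10^-3 = 4.32 × 10^-3 mol
n(H2SO4) consumed by analyte = 0.0253 − 4.32 × 10^-3 = 0.0210 mol
n(ZnO) = 0.0210 mol (1:1 ratio)
mass of ZnO = 0.0210 × 81.38 = 1.71 g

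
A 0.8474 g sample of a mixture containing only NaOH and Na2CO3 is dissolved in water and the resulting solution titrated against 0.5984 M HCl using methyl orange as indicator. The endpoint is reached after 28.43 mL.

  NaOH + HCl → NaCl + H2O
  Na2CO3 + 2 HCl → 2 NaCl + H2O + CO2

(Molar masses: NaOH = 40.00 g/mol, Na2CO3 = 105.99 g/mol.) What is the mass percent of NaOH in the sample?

n(HCl) = 0.02843 × 0.5984 = 0.01701 mol
Let x = n(NaOH), y = n(Na2CO3).
Titrant: 1x + 2y = 0.01701;  mass: 40.00x + 105.99y = 0.8474
Solving, x = 4.169 × 10^-3 mol, y = 6.422 × 10^-3 mol
mass of NaOH = 4.169 × 10^-3 × 40.00 = 0.1668 g
% NaOH = 0.1668 / 0.8474 × 100 = 19.68 %

19.68 %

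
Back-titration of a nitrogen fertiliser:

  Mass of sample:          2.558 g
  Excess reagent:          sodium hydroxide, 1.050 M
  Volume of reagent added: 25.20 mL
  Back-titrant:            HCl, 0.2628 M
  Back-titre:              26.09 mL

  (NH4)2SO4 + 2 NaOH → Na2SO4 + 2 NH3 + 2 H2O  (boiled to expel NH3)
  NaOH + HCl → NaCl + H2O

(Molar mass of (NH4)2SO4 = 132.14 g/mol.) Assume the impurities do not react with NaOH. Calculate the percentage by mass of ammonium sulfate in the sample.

n(NaOH) added = 0.02520 × 1.050 = 0.02646 mol
n(HCl) used in back-titration = 0.02609 × 0.2628 = 6.856 × 10^-3 mol
n(NaOH) left over = 6.856 × 10^-3 mol (1:1 ratio)
n(NaOH) consumed by analyte = 0.02646 − 6.856 × 10^-3 = 0.01960 mol
From the 1:2 ratio, n((NH4)2SO4) = 1/2 × 0.01960 = 9.802 × 10^-3 mol
mass of (NH4)2SO4 = 9.802 × 10^-3 × 132.14 = 1.295 g
% (NH4)2SO4 = 1.295 / 2.558 × 100 = 50.63 %

50.63 %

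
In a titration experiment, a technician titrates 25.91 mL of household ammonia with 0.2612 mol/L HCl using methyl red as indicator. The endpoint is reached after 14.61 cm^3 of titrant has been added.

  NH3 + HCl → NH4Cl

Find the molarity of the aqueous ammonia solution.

n(HCl) = 0.01461 L × 0.2612 mol/L = 3.816 × 10^-3 mol
n(NH3) = 3.816 × 10^-3 mol (1:1 mole ratio)
[NH3] = 3.816 × 10^-3 mol / 0.02591 L = 0.1473 mol/L

0.1473 mol/L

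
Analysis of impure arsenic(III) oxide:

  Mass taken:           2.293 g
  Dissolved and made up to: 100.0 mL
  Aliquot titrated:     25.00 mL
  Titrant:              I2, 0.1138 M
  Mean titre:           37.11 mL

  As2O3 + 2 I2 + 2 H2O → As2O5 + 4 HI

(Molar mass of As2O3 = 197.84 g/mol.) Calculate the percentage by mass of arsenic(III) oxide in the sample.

72.87 %

n(I2) per titration = 0.03711 × 0.1138 = 4.223 × 10^-3 mol
From the 1:2 ratio, n(As2O3) in each aliquot = 1/2 × 4.223 × 10^-3 = 2.112 × 10^-3 mol
n(As2O3) in the whole flask = 2.112 × 10^-3 × 100.0/25.00 = 8.446 × 10^-3 mol
mass of As2O3 = 8.446 × 10^-3 × 197.84 = 1.671 g
% As2O3 = 1.671 / 2.293 × 100 = 72.87 %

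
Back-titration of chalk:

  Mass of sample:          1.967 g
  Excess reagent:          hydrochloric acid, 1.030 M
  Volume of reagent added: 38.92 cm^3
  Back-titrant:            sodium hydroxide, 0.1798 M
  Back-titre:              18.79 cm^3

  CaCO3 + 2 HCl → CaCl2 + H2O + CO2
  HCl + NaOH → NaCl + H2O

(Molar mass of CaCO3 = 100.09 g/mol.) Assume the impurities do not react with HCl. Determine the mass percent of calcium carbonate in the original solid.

93.40 %

n(HCl) added = 0.03892 × 1.030 = 0.04009 mol
n(NaOH) used in back-titration = 0.01879 × 0.1798 = 3.378 × 10^-3 mol
n(HCl) left over = 3.378 × 10^-3 mol (1:1 ratio)
n(HCl) consumed by analyte = 0.04009 − 3.378 × 10^-3 = 0.03671 mol
From the 1:2 ratio, n(CaCO3) = 1/2 × 0.03671 = 0.01835 mol
mass of CaCO3 = 0.01835 × 100.09 = 1.837 g
% CaCO3 = 1.837 / 1.967 × 100 = 93.40 %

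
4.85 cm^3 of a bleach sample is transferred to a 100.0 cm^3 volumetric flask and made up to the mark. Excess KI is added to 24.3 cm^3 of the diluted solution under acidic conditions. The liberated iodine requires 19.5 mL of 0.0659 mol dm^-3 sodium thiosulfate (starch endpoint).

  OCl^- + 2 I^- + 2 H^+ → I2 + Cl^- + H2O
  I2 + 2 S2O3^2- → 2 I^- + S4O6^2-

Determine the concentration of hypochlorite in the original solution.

0.545 mol/L

n(S2O3^2-) = 0.0195 × 0.0659 = 1.29 × 10^-3 mol
n(I2) = n(S2O3^2-)/2 = 6.43 × 10^-4 mol
n(OCl^-) in the aliquot = 6.43 × 10^-4 mol (1:1 ratio)
[OCl^-]_dilute = 6.43 × 10^-4 / 0.0243 = 0.0264 mol/L
[OCl^-]_original = 0.0264 × 100.0/4.85 = 0.545 mol/L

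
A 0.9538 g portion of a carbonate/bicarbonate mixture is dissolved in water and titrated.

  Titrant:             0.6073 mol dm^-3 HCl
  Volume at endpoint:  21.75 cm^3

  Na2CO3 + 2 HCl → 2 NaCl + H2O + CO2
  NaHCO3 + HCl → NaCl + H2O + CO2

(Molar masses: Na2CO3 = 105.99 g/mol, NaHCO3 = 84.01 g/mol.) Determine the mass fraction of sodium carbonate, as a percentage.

27.92 %

n(HCl) = 0.02175 × 0.6073 = 0.01321 mol
Let x = n(Na2CO3), y = n(NaHCO3).
Titrant: 2x + 1y = 0.01321;  mass: 105.99x + 84.01y = 0.9538
Solving, x = 2.513 × 10^-3 mol, y = 8.183 × 10^-3 mol
mass of Na2CO3 = 2.513 × 10^-3 × 105.99 = 0.2663 g
% Na2CO3 = 0.2663 / 0.9538 × 100 = 27.92 %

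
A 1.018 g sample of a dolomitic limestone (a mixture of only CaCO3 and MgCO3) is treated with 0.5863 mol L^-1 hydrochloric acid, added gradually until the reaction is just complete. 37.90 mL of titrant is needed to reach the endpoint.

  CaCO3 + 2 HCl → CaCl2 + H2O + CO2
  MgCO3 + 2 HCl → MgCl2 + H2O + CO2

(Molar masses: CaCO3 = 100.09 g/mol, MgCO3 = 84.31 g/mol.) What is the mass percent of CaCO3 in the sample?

n(HCl) = 0.03790 × 0.5863 = 0.02222 mol
Let x = n(CaCO3), y = n(MgCO3).
Titrant: 2x + 2y = 0.02222;  mass: 100.09x + 84.31y = 1.018
Solving, x = 5.151 × 10^-3 mol, y = 5.959 × 10^-3 mol
mass of CaCO3 = 5.151 × 10^-3 × 100.09 = 0.5156 g
% CaCO3 = 0.5156 / 1.018 × 100 = 50.65 %

50.65 %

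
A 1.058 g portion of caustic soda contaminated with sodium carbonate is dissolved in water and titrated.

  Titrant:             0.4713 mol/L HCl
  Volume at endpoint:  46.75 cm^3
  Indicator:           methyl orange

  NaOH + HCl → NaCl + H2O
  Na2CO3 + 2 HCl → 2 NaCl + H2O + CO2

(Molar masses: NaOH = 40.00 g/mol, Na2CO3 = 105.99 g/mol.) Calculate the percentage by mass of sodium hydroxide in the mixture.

n(HCl) = 0.04675 × 0.4713 = 0.02203 mol
Let x = n(NaOH), y = n(Na2CO3).
Titrant: 1x + 2y = 0.02203;  mass: 40.00x + 105.99y = 1.058
Solving, x = 8.438 × 10^-3 mol, y = 6.798 × 10^-3 mol
mass of NaOH = 8.438 × 10^-3 × 40.00 = 0.3375 g
% NaOH = 0.3375 / 1.058 × 100 = 31.90 %

31.90 %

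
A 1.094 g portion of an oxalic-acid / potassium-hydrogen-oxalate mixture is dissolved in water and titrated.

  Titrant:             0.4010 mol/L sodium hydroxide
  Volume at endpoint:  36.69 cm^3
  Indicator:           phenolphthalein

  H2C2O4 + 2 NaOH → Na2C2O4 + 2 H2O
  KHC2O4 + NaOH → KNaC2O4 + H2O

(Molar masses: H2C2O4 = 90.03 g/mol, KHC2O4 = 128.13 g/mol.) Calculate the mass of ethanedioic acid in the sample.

n(NaOH) = 0.03669 × 0.4010 = 0.01471 mol
Let x = n(H2C2O4), y = n(KHC2O4).
Titrant: 2x + 1y = 0.01471;  mass: 90.03x + 128.13y = 1.094
Solving, x = 4.759 × 10^-3 mol, y = 5.194 × 10^-3 mol
mass of H2C2O4 = 4.759 × 10^-3 × 90.03 = 0.4285 g

0.4285 g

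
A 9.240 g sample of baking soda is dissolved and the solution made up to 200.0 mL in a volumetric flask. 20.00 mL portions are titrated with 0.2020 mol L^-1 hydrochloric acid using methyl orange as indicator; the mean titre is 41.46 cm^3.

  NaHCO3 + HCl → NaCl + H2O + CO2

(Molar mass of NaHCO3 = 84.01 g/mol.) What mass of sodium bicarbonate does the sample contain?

7.036 g

n(HCl) per titration = 0.04146 × 0.2020 = 8.375 × 10^-3 mol
n(NaHCO3) in each aliquot = 8.375 × 10^-3 mol (1:1 ratio)
n(NaHCO3) in the whole flask = 8.375 × 10^-3 × 200.0/20.00 = 0.08375 mol
mass of NaHCO3 = 0.08375 × 84.01 = 7.036 g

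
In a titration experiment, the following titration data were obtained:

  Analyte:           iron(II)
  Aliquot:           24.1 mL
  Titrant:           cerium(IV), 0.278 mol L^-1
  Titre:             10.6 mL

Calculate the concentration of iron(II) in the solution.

0.122 mol/L

Ce^4+ + Fe^2+ → Ce^3+ + Fe^3+
n(Ce4+) = 0.0106 L × 0.278 mol/L = 2.95 × 10^-3 mol
n(Fe2+) = 2.95 × 10^-3 mol (1:1 mole ratio)
[Fe2+] = 2.95 × 10^-3 mol / 0.0241 L = 0.122 mol/L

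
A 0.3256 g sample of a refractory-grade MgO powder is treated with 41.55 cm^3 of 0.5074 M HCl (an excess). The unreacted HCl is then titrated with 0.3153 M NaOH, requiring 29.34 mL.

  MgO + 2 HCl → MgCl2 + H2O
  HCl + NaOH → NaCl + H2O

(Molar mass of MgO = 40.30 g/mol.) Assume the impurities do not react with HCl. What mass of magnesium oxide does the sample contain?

0.2384 g

n(HCl) added = 0.04155 × 0.5074 = 0.02108 mol
n(NaOH) used in back-titration = 0.02934 × 0.3153 = 9.251 × 10^-3 mol
n(HCl) left over = 9.251 × 10^-3 mol (1:1 ratio)
n(HCl) consumed by analyte = 0.02108 − 9.251 × 10^-3 = 0.01183 mol
From the 1:2 ratio, n(MgO) = 1/2 × 0.01183 = 5.916 × 10^-3 mol
mass of MgO = 5.916 × 10^-3 × 40.30 = 0.2384 g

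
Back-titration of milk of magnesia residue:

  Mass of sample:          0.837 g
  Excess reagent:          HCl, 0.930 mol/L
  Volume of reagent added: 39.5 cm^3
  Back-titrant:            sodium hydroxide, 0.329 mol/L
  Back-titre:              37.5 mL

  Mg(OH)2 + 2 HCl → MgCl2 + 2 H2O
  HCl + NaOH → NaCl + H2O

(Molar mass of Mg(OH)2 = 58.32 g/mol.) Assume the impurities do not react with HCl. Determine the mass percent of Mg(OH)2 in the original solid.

n(HCl) added = 0.0395 × 0.930 = 0.0367 mol
n(NaOH) used in back-titration = 0.0375 × 0.329 = 0.0123 mol
n(HCl) left over = 0.0123 mol (1:1 ratio)
n(HCl) consumed by analyte = 0.0367 − 0.0123 = 0.0244 mol
From the 1:2 ratio, n(Mg(OH)2) = 1/2 × 0.0244 = 0.0122 mol
mass of Mg(OH)2 = 0.0122 × 58.32 = 0.711 g
% Mg(OH)2 = 0.711 / 0.837 × 100 = 85.0 %

85.0 %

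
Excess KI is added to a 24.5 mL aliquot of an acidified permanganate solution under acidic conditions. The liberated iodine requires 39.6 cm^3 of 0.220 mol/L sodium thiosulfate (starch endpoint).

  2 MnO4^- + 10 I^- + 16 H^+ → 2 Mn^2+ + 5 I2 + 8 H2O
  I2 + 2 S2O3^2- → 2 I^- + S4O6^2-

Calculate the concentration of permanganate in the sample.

0.0711 mol/L

n(S2O3^2-) = 0.0396 × 0.220 = 8.71 × 10^-3 mol
n(I2) = n(S2O3^2-)/2 = 4.36 × 10^-3 mol
From the 2:5 ratio, n(MnO4^-) in the aliquot = 2/5 × 4.36 × 10^-3 = 1.74 × 10^-3 mol
[MnO4^-] = 1.74 × 10^-3 / 0.0245 = 0.0711 mol/L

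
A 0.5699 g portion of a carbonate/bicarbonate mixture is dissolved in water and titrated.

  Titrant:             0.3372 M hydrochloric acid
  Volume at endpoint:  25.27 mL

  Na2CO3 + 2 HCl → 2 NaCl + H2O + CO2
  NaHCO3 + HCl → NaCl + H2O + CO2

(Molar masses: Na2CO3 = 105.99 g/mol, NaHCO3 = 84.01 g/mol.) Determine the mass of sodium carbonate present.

n(HCl) = 0.02527 × 0.3372 = 8.521 × 10^-3 mol
Let x = n(Na2CO3), y = n(NaHCO3).
Titrant: 2x + 1y = 8.521 × 10^-3;  mass: 105.99x + 84.01y = 0.5699
Solving, x = 2.353 × 10^-3 mol, y = 3.815 × 10^-3 mol
mass of Na2CO3 = 2.353 × 10^-3 × 105.99 = 0.2494 g

0.2494 g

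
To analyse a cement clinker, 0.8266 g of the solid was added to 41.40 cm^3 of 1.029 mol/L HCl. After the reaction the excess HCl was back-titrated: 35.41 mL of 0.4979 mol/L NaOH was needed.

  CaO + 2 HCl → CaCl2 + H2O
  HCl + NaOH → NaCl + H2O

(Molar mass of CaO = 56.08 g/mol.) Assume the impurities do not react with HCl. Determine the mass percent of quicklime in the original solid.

84.70 %

n(HCl) added = 0.04140 × 1.029 = 0.04260 mol
n(NaOH) used in back-titration = 0.03541 × 0.4979 = 0.01763 mol
n(HCl) left over = 0.01763 mol (1:1 ratio)
n(HCl) consumed by analyte = 0.04260 − 0.01763 = 0.02497 mol
From the 1:2 ratio, n(CaO) = 1/2 × 0.02497 = 0.01248 mol
mass of CaO = 0.01248 × 56.08 = 0.7002 g
% CaO = 0.7002 / 0.8266 × 100 = 84.70 %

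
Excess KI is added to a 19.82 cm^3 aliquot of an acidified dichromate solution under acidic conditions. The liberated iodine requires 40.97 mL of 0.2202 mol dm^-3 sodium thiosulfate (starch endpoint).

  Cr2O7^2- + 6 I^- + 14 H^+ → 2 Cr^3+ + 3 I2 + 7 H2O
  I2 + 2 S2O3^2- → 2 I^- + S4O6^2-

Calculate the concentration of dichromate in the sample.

n(S2O3^2-) = 0.04097 × 0.2202 = 9.022 × 10^-3 mol
n(I2) = n(S2O3^2-)/2 = 4.511 × 10^-3 mol
From the 1:3 ratio, n(Cr2O7^2-) in the aliquot = 1/3 × 4.511 × 10^-3 = 1.504 × 10^-3 mol
[Cr2O7^2-] = 1.504 × 10^-3 / 0.01982 = 0.07586 mol/L

0.07586 mol/L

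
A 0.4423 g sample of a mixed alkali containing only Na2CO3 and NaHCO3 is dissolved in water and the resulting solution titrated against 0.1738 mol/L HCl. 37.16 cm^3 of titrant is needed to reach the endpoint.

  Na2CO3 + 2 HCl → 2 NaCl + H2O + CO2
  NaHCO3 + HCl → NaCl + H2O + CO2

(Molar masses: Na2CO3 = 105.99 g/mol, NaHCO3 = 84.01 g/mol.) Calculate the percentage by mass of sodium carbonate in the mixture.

n(HCl) = 0.03716 × 0.1738 = 6.458 × 10^-3 mol
Let x = n(Na2CO3), y = n(NaHCO3).
Titrant: 2x + 1y = 6.458 × 10^-3;  mass: 105.99x + 84.01y = 0.4423
Solving, x = 1.616 × 10^-3 mol, y = 3.225 × 10^-3 mol
mass of Na2CO3 = 1.616 × 10^-3 × 105.99 = 0.1713 g
% Na2CO3 = 0.1713 / 0.4423 × 100 = 38.74 %

38.74 %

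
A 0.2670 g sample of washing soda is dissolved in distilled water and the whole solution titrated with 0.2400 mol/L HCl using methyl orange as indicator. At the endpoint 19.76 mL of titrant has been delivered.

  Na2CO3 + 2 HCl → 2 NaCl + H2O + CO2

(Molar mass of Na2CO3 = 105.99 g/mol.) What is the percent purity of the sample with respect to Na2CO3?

94.13 %

n(HCl) = 0.01976 L × 0.2400 mol/L = 4.742 × 10^-3 mol
From the 1:2 ratio, n(Na2CO3) = 1/2 × 4.742 × 10^-3 = 2.371 × 10^-3 mol
mass of Na2CO3 = 2.371 × 10^-3 × 105.99 g/mol = 0.2513 g
% Na2CO3 = 0.2513 / 0.2670 × 100 = 94.13 %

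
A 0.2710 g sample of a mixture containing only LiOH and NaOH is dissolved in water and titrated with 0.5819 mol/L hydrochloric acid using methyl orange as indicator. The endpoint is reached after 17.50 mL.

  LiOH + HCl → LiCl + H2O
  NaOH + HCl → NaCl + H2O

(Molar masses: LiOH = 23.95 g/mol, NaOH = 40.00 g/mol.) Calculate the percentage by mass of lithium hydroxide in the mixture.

n(HCl) = 0.01750 × 0.5819 = 0.01018 mol
Let x = n(LiOH), y = n(NaOH).
Titrant: 1x + 1y = 0.01018;  mass: 23.95x + 40.00y = 0.2710
Solving, x = 8.494 × 10^-3 mol, y = 1.689 × 10^-3 mol
mass of LiOH = 8.494 × 10^-3 × 23.95 = 0.2034 g
% LiOH = 0.2034 / 0.2710 × 100 = 75.07 %

75.07 %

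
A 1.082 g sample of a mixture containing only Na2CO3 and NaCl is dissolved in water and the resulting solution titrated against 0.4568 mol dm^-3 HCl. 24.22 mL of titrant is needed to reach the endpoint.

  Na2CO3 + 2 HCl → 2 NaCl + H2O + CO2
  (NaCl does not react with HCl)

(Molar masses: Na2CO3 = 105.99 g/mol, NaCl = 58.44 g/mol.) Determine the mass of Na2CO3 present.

0.5863 g

n(HCl) = 0.02422 × 0.4568 = 0.01106 mol
Let x = n(Na2CO3), y = n(NaCl).
Titrant: 2x = 0.01106;  mass: 105.99x + 58.44y = 1.082
Solving, x = 5.532 × 10^-3 mol, y = 8.482 × 10^-3 mol
mass of Na2CO3 = 5.532 × 10^-3 × 105.99 = 0.5863 g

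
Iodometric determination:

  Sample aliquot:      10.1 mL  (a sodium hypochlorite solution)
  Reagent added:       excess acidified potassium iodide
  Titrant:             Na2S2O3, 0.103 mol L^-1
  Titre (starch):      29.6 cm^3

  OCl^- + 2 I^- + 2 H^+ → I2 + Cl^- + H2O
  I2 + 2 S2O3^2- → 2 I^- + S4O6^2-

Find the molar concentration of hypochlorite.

n(S2O3^2-) = 0.0296 × 0.103 = 3.05 × 10^-3 mol
n(I2) = n(S2O3^2-)/2 = 1.52 × 10^-3 mol
n(OCl^-) in the aliquot = 1.52 × 10^-3 mol (1:1 ratio)
[OCl^-] = 1.52 × 10^-3 / 0.0101 = 0.151 mol/L

0.151 mol/L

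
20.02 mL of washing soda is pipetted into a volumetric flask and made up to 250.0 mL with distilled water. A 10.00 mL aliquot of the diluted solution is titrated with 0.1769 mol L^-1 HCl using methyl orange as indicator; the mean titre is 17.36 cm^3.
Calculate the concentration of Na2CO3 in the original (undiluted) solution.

Na2CO3 + 2 HCl → 2 NaCl + H2O + CO2
n(HCl) = 0.01736 × 0.1769 = 3.071 × 10^-3 mol
From the 1:2 ratio, n(Na2CO3) in the aliquot = 1/2 × 3.071 × 10^-3 = 1.535 × 10^-3 mol
[Na2CO3]_dilute = 1.535 × 10^-3 / 0.01000 = 0.1535 mol/L
Dilution factor = 250.0 / 20.02 = 12.49
[Na2CO3]_stock = 0.1535 × 12.49 = 1.917 mol/L

1.917 mol/L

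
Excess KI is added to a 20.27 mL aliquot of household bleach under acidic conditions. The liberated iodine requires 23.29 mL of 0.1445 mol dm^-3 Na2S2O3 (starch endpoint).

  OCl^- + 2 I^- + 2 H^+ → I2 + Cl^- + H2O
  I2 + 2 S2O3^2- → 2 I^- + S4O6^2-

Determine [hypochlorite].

0.08301 mol/L

n(S2O3^2-) = 0.02329 × 0.1445 = 3.365 × 10^-3 mol
n(I2) = n(S2O3^2-)/2 = 1.683 × 10^-3 mol
n(OCl^-) in the aliquot = 1.683 × 10^-3 mol (1:1 ratio)
[OCl^-] = 1.683 × 10^-3 / 0.02027 = 0.08301 mol/L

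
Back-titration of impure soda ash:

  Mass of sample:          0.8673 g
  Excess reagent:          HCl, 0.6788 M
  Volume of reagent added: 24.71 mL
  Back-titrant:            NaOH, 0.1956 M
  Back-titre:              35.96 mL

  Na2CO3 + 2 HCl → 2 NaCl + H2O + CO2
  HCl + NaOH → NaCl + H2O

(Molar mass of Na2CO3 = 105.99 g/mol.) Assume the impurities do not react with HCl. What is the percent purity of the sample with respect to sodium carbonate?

n(HCl) added = 0.02471 × 0.6788 = 0.01677 mol
n(NaOH) used in back-titration = 0.03596 × 0.1956 = 7.034 × 10^-3 mol
n(HCl) left over = 7.034 × 10^-3 mol (1:1 ratio)
n(HCl) consumed by analyte = 0.01677 − 7.034 × 10^-3 = 9.739 × 10^-3 mol
From the 1:2 ratio, n(Na2CO3) = 1/2 × 9.739 × 10^-3 = 4.870 × 10^-3 mol
mass of Na2CO3 = 4.870 × 10^-3 × 105.99 = 0.5161 g
% Na2CO3 = 0.5161 / 0.8673 × 100 = 59.51 %

59.51 %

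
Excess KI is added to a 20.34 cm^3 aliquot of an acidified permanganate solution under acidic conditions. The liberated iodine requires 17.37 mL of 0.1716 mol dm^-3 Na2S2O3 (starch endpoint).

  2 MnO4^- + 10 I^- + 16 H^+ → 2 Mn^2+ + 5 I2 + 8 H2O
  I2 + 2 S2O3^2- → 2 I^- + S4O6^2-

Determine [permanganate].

0.02931 mol/L

n(S2O3^2-) = 0.01737 × 0.1716 = 2.981 × 10^-3 mol
n(I2) = n(S2O3^2-)/2 = 1.490 × 10^-3 mol
From the 2:5 ratio, n(MnO4^-) in the aliquot = 2/5 × 1.490 × 10^-3 = 5.961 × 10^-4 mol
[MnO4^-] = 5.961 × 10^-4 / 0.02034 = 0.02931 mol/L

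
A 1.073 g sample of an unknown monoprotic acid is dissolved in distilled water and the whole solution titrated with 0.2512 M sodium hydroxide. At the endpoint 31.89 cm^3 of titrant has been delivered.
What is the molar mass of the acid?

133.9 g/mol

n(NaOH) = 0.03189 L × 0.2512 mol/L = 8.011 × 10^-3 mol
n(HA) = 8.011 × 10^-3 mol (1:1 ratio)
M = m / n = 1.073 g / 8.011 × 10^-3 mol = 133.9 g/mol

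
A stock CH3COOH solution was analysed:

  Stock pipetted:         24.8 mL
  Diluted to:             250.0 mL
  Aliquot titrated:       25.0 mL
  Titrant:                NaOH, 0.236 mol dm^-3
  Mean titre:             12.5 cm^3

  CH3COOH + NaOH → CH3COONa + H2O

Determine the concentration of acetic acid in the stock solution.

n(NaOH) = 0.0125 × 0.236 = 2.95 × 10^-3 mol
n(CH3COOH) in the aliquot = 2.95 × 10^-3 mol (1:1 ratio)
[CH3COOH]_dilute = 2.95 × 10^-3 / 0.0250 = 0.118 mol/L
Dilution factor = 250.0 / 24.8 = 10.08
[CH3COOH]_stock = 0.118 × 10.08 = 1.19 mol/L

1.19 mol/L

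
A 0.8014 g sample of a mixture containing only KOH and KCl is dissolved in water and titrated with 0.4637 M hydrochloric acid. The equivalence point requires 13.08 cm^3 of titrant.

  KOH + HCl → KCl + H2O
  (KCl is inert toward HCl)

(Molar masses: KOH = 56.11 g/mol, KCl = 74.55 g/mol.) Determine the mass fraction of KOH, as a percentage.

n(HCl) = 0.01308 × 0.4637 = 6.065 × 10^-3 mol
Let x = n(KOH), y = n(KCl).
Titrant: 1x = 6.065 × 10^-3;  mass: 56.11x + 74.55y = 0.8014
Solving, x = 6.065 × 10^-3 mol, y = 6.185 × 10^-3 mol
mass of KOH = 6.065 × 10^-3 × 56.11 = 0.3403 g
% KOH = 0.3403 / 0.8014 × 100 = 42.47 %

42.47 %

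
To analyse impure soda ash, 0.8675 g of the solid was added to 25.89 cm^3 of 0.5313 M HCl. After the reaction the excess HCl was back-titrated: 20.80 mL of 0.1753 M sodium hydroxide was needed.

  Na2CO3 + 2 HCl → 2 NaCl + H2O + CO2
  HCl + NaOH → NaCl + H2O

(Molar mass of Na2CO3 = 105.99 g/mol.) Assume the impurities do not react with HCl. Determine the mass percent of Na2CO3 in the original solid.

61.76 %

n(HCl) added = 0.02589 × 0.5313 = 0.01376 mol
n(NaOH) used in back-titration = 0.02080 × 0.1753 = 3.646 × 10^-3 mol
n(HCl) left over = 3.646 × 10^-3 mol (1:1 ratio)
n(HCl) consumed by analyte = 0.01376 − 3.646 × 10^-3 = 0.01011 mol
From the 1:2 ratio, n(Na2CO3) = 1/2 × 0.01011 = 5.055 × 10^-3 mol
mass of Na2CO3 = 5.055 × 10^-3 × 105.99 = 0.5357 g
% Na2CO3 = 0.5357 / 0.8675 × 100 = 61.76 %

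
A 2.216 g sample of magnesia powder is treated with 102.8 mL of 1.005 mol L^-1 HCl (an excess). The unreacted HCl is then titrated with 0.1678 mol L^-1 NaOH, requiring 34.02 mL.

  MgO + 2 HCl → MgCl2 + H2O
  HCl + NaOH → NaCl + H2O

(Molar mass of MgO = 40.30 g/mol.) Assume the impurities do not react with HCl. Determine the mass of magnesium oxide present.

n(HCl) added = 0.1028 × 1.005 = 0.1033 mol
n(NaOH) used in back-titration = 0.03402 × 0.1678 = 5.709 × 10^-3 mol
n(HCl) left over = 5.709 × 10^-3 mol (1:1 ratio)
n(HCl) consumed by analyte = 0.1033 − 5.709 × 10^-3 = 0.09761 mol
From the 1:2 ratio, n(MgO) = 1/2 × 0.09761 = 0.04880 mol
mass of MgO = 0.04880 × 40.30 = 1.967 g

1.967 g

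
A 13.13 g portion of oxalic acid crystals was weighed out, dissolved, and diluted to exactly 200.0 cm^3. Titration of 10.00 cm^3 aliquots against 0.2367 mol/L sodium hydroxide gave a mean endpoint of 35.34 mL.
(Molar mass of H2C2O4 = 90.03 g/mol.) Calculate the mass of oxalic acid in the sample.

H2C2O4 + 2 NaOH → Na2C2O4 + 2 H2O
n(NaOH) per titration = 0.03534 × 0.2367 = 8.365 × 10^-3 mol
From the 1:2 ratio, n(H2C2O4) in each aliquot = 1/2 × 8.365 × 10^-3 = 4.182 × 10^-3 mol
n(H2C2O4) in the whole flask = 4.182 × 10^-3 × 200.0/10.00 = 0.08365 mol
mass of H2C2O4 = 0.08365 × 90.03 = 7.531 g

7.531 g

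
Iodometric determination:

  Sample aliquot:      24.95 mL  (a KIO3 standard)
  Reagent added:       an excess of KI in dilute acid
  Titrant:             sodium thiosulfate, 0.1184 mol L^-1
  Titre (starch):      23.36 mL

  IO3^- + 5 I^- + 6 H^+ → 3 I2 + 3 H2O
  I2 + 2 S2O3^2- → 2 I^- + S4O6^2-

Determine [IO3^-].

n(S2O3^2-) = 0.02336 × 0.1184 = 2.766 × 10^-3 mol
n(I2) = n(S2O3^2-)/2 = 1.383 × 10^-3 mol
From the 1:3 ratio, n(IO3^-) in the aliquot = 1/3 × 1.383 × 10^-3 = 4.610 × 10^-4 mol
[IO3^-] = 4.610 × 10^-4 / 0.02495 = 0.01848 mol/L

0.01848 mol/L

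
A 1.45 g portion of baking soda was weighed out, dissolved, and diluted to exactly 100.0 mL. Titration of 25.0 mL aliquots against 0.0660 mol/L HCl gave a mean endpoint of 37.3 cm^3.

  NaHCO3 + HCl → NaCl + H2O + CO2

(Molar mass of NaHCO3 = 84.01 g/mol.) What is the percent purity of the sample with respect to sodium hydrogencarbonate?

57.1 %

n(HCl) per titration = 0.0373 × 0.0660 = 2.46 × 10^-3 mol
n(NaHCO3) in each aliquot = 2.46 × 10^-3 mol (1:1 ratio)
n(NaHCO3) in the whole flask = 2.46 × 10^-3 × 100.0/25.0 = 9.85 × 10^-3 mol
mass of NaHCO3 = 9.85 × 10^-3 × 84.01 = 0.827 g
% NaHCO3 = 0.827 / 1.45 × 100 = 57.1 %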